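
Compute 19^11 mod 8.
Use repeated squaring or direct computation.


19^1 mod 8 = 3
19^2 mod 8 = 1
19^3 mod 8 = 3
19^4 mod 8 = 1
19^5 mod 8 = 3
19^6 mod 8 = 1
19^7 mod 8 = 3
19^8 mod 8 = 1
19^9 mod 8 = 3
19^10 mod 8 = 1
19^11 mod 8 = 3


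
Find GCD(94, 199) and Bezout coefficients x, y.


Tabular extended Euclidean (each row: r = 94*s + 199*t):
r=94, s=1, t=0
r=199, s=0, t=1
q=0: r=94, s=1, t=0   [94*(1) + 199*(0) = 94]
q=2: r=11, s=-2, t=1   [94*(-2) + 199*(1) = 11]
q=8: r=6, s=17, t=-8   [94*(17) + 199*(-8) = 6]
q=1: r=5, s=-19, t=9   [94*(-19) + 199*(9) = 5]
q=1: r=1, s=36, t=-17   [94*(36) + 199*(-17) = 1]
q=5: r=0, s=-199, t=94   [94*(-199) + 199*(94) = 0]
GCD = 1; from the row with r=1: x=36, y=-17
Check: 94*(36) + 199*(-17) = 3384 - 3383 = 1

GCD = 1, x = 36, y = -17


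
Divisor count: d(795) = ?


795 = 3^1 × 5^1 × 53^1
d(795) = (1+1) × (1+1) × (1+1) = 8

8 divisors


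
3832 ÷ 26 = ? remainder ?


3832 = 26 * 147 + 10
Check: 3822 + 10 = 3832

q = 147, r = 10


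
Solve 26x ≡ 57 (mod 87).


GCD(26, 87) = 1, unique solution
a^(-1) mod 87 = 77
x = 77 * 57 mod 87 = 39

x ≡ 39 (mod 87)


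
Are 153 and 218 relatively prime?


Euclidean algorithm:
218 = 1 * 153 + 65
153 = 2 * 65 + 23
65 = 2 * 23 + 19
23 = 1 * 19 + 4
19 = 4 * 4 + 3
4 = 1 * 3 + 1
3 = 3 * 1 + 0
GCD(153, 218) = 1

Yes, coprime (GCD = 1)


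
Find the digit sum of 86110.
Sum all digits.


8 + 6 + 1 + 1 + 0 = 16


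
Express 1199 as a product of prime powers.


1199 / 11 = 109
109 / 109 = 1
1199 = 11 × 109


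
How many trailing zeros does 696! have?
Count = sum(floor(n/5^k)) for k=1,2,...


floor(696/5) = 139
floor(696/25) = 27
floor(696/125) = 5
floor(696/625) = 1
Total = 172

172 trailing zeros


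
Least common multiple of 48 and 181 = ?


GCD(48, 181) = 1
LCM = 48*181/1 = 8688/1 = 8688

LCM = 8688


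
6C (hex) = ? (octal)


6C (base 16) = 108 (decimal)
108 (decimal) = 154 (base 8)


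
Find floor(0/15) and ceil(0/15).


0/15 = 0
floor = 0
ceil = 0

floor = 0, ceil = 0


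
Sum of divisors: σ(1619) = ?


Divisors of 1619: 1, 1619
Sum = 1 + 1619 = 1620

σ(1619) = 1620


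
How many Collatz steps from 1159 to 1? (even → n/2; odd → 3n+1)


1159 → 3478 → 1739 → 5218 → 2609 → 7828 → 3914 → 1957 → 5872 → 2936 → 1468 → 734 → 367 → 1102 → 551 → 1654 → 827 → 2482 → 1241 → 3724 → 1862 → 931 → 2794 → 1397 → 4192 → 2096 → 1048 → 524 → 262 → 131 → 394 → 197 → 592 → 296 → 148 → 74 → 37 → 112 → 56 → 28 → 14 → 7 → 22 → 11 → 34 → 17 → 52 → 26 → 13 → 40 → 20 → 10 → 5 → 16 → 8 → 4 → 2 → 1
Total steps = 57

57 steps


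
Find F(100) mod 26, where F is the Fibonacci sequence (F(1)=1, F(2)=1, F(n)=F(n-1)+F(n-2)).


F(k) mod 26 for k=1..100:
1, 1, 2, 3, 5, 8, 13, 21, 8, 3, 11, 14, 25, 13, 12, 25, 11, 10, 21, 5, 0, 5, 5, 10, 15, 25, 14, 13, 1, 14, 15, 3, 18, 21, 13, 8, 21, 3, 24, 1, 25, 0, 25, 25, 24, 23, 21, 18, 13, 5, 18, 23, 15, 12, 1, 13, 14, 1, 15, 16, 5, 21, 0, 21, 21, 16, 11, 1, 12, 13, 25, 12, 11, 23, 8, 5, 13, 18, 5, 23, 2, 25, 1, 0, 1, 1, 2, 3, 5, 8, 13, 21, 8, 3, 11, 14, 25, 13, 12, 25
F(100) mod 26 = 25


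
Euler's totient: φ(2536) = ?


2536 = 2^3 × 317
Prime factors: 2, 317
φ(2536) = 2536 × (1-1/2) × (1-1/317)
= 2536 × 1/2 × 316/317 = 1264

φ(2536) = 1264


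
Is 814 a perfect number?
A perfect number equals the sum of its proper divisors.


Proper divisors of 814: 1, 2, 11, 22, 37, 74, 407
Sum = 1 + 2 + 11 + 22 + 37 + 74 + 407 = 554

No, 814 is not perfect (554 ≠ 814)


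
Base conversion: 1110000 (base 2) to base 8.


1110000 (base 2) = 112 (decimal)
112 (decimal) = 160 (base 8)


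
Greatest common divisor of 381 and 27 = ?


381 = 14 * 27 + 3
27 = 9 * 3 + 0
GCD = 3


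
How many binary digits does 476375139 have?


476375139 in base 2 = 11100011001001110100001100011
Number of digits = 29

29 digits (base 2)


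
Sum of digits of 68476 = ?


6 + 8 + 4 + 7 + 6 = 31


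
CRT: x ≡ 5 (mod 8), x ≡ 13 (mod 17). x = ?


M = 8*17 = 136
M1 = M/8 = 17, M2 = M/17 = 8
M1^(-1) mod 8 = 1, M2^(-1) mod 17 = 15
x = 5*17*1 + 13*8*15 = 1645
1645 mod 136 = 13
Check: 13 mod 8 = 5 ✓, 13 mod 17 = 13 ✓

x ≡ 13 (mod 136)


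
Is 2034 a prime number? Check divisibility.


2034 / 2 = 1017 (exact division)
2034 is NOT prime.

No, 2034 is not prime


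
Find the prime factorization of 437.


437 / 19 = 23
23 / 23 = 1
437 = 19 × 23


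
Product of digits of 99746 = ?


9 × 9 × 7 × 4 × 6 = 13608


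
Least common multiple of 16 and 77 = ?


GCD(16, 77) = 1
LCM = 16*77/1 = 1232/1 = 1232

LCM = 1232


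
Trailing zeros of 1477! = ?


floor(1477/5) = 295
floor(1477/25) = 59
floor(1477/125) = 11
floor(1477/625) = 2
Total = 367

367 trailing zeros


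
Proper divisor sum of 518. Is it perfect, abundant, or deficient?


Proper divisors: 1, 2, 7, 14, 37, 74, 259
Sum = 1 + 2 + 7 + 14 + 37 + 74 + 259 = 394
394 < 518 → deficient

s(518) = 394 (deficient)


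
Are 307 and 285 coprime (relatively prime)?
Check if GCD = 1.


Euclidean algorithm:
307 = 1 * 285 + 22
285 = 12 * 22 + 21
22 = 1 * 21 + 1
21 = 21 * 1 + 0
GCD(307, 285) = 1

Yes, coprime (GCD = 1)


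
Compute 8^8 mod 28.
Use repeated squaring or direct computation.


8^1 mod 28 = 8
8^2 mod 28 = 8
8^3 mod 28 = 8
8^4 mod 28 = 8
8^5 mod 28 = 8
8^6 mod 28 = 8
8^7 mod 28 = 8
8^8 mod 28 = 8


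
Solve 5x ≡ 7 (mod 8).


GCD(5, 8) = 1, unique solution
a^(-1) mod 8 = 5
x = 5 * 7 mod 8 = 3

x ≡ 3 (mod 8)


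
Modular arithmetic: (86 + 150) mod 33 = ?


86 + 150 = 236
236 mod 33 = 5


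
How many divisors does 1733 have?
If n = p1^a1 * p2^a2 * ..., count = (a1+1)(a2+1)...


1733 = 1733^1
d(1733) = (1+1) = 2

2 divisors


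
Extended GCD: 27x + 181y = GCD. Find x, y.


Tabular extended Euclidean (each row: r = 27*s + 181*t):
r=27, s=1, t=0
r=181, s=0, t=1
q=0: r=27, s=1, t=0   [27*(1) + 181*(0) = 27]
q=6: r=19, s=-6, t=1   [27*(-6) + 181*(1) = 19]
q=1: r=8, s=7, t=-1   [27*(7) + 181*(-1) = 8]
q=2: r=3, s=-20, t=3   [27*(-20) + 181*(3) = 3]
q=2: r=2, s=47, t=-7   [27*(47) + 181*(-7) = 2]
q=1: r=1, s=-67, t=10   [27*(-67) + 181*(10) = 1]
q=2: r=0, s=181, t=-27   [27*(181) + 181*(-27) = 0]
GCD = 1; from the row with r=1: x=-67, y=10
Check: 27*(-67) + 181*(10) = -1809 + 1810 = 1

GCD = 1, x = -67, y = 10


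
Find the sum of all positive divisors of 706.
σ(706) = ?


Divisors of 706: 1, 2, 353, 706
Sum = 1 + 2 + 353 + 706 = 1062

σ(706) = 1062


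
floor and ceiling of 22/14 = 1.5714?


22/14 = 1.5714
floor = 1
ceil = 2

floor = 1, ceil = 2


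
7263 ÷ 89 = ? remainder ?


7263 = 89 * 81 + 54
Check: 7209 + 54 = 7263

q = 81, r = 54


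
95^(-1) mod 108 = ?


Use the extended Euclidean algorithm on (108, 95); each row r = 108*s + 95*t:
r=108, s=1, t=0
r=95, s=0, t=1
q=1: r=13, s=1, t=-1   [108*(1) + 95*(-1) = 13]
q=7: r=4, s=-7, t=8   [108*(-7) + 95*(8) = 4]
q=3: r=1, s=22, t=-25   [108*(22) + 95*(-25) = 1]
q=4: r=0, s=-95, t=108   [108*(-95) + 95*(108) = 0]
GCD = 1 with t = -25, so 95*(-25) ≡ 1 (mod 108)
Inverse = -25 mod 108 = 83
Check: 95 * 83 = 7885 ≡ 1 (mod 108)

95^(-1) ≡ 83 (mod 108)


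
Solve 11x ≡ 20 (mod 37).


GCD(11, 37) = 1, unique solution
a^(-1) mod 37 = 27
x = 27 * 20 mod 37 = 22

x ≡ 22 (mod 37)


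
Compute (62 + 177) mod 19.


62 + 177 = 239
239 mod 19 = 11


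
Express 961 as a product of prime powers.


961 / 31 = 31
31 / 31 = 1
961 = 31^2


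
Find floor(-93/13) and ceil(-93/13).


-93/13 = -7.1538
floor = -8
ceil = -7

floor = -8, ceil = -7


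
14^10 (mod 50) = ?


14^1 mod 50 = 14
14^2 mod 50 = 46
14^3 mod 50 = 44
14^4 mod 50 = 16
14^5 mod 50 = 24
14^6 mod 50 = 36
14^7 mod 50 = 4
14^8 mod 50 = 6
14^9 mod 50 = 34
14^10 mod 50 = 26


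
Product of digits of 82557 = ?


8 × 2 × 5 × 5 × 7 = 2800


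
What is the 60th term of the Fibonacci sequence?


Sequence: 1, 1, 2, 3, 5, 8, 13, 21, 34, 55, 89, 144, 233, 377, 610, 987, 1597, 2584, 4181, 6765, 10946, 17711, 28657, 46368, 75025, 121393, 196418, 317811, 514229, 832040, 1346269, 2178309, 3524578, 5702887, 9227465, 14930352, 24157817, 39088169, 63245986, 102334155, 165580141, 267914296, 433494437, 701408733, 1134903170, 1836311903, 2971215073, 4807526976, 7778742049, 12586269025, 20365011074, 32951280099, 53316291173, 86267571272, 139583862445, 225851433717, 365435296162, 591286729879, 956722026041, 1548008755920
F(60) = 1548008755920


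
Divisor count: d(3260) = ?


3260 = 2^2 × 5^1 × 163^1
d(3260) = (2+1) × (1+1) × (1+1) = 12

12 divisors


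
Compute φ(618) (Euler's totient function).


618 = 2 × 3 × 103
Prime factors: 2, 3, 103
φ(618) = 618 × (1-1/2) × (1-1/3) × (1-1/103)
= 618 × 1/2 × 2/3 × 102/103 = 204

φ(618) = 204


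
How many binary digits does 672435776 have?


672435776 in base 2 = 101000000101001000111001000000
Number of digits = 30

30 digits (base 2)


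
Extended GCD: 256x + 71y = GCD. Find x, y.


Tabular extended Euclidean (each row: r = 256*s + 71*t):
r=256, s=1, t=0
r=71, s=0, t=1
q=3: r=43, s=1, t=-3   [256*(1) + 71*(-3) = 43]
q=1: r=28, s=-1, t=4   [256*(-1) + 71*(4) = 28]
q=1: r=15, s=2, t=-7   [256*(2) + 71*(-7) = 15]
q=1: r=13, s=-3, t=11   [256*(-3) + 71*(11) = 13]
q=1: r=2, s=5, t=-18   [256*(5) + 71*(-18) = 2]
q=6: r=1, s=-33, t=119   [256*(-33) + 71*(119) = 1]
q=2: r=0, s=71, t=-256   [256*(71) + 71*(-256) = 0]
GCD = 1; from the row with r=1: x=-33, y=119
Check: 256*(-33) + 71*(119) = -8448 + 8449 = 1

GCD = 1, x = -33, y = 119


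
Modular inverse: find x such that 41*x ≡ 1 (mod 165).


Use the extended Euclidean algorithm on (165, 41); each row r = 165*s + 41*t:
r=165, s=1, t=0
r=41, s=0, t=1
q=4: r=1, s=1, t=-4   [165*(1) + 41*(-4) = 1]
q=41: r=0, s=-41, t=165   [165*(-41) + 41*(165) = 0]
GCD = 1 with t = -4, so 41*(-4) ≡ 1 (mod 165)
Inverse = -4 mod 165 = 161
Check: 41 * 161 = 6601 ≡ 1 (mod 165)

41^(-1) ≡ 161 (mod 165)


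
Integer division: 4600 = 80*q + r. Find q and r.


4600 = 80 * 57 + 40
Check: 4560 + 40 = 4600

q = 57, r = 40


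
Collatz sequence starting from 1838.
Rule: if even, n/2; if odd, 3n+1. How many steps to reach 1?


1838 → 919 → 2758 → 1379 → 4138 → 2069 → 6208 → 3104 → 1552 → 776 → 388 → 194 → 97 → 292 → 146 → 73 → 220 → 110 → 55 → 166 → 83 → 250 → 125 → 376 → 188 → 94 → 47 → 142 → 71 → 214 → 107 → 322 → 161 → 484 → 242 → 121 → 364 → 182 → 91 → 274 → 137 → 412 → 206 → 103 → 310 → 155 → 466 → 233 → 700 → 350 → 175 → 526 → 263 → 790 → 395 → 1186 → 593 → 1780 → 890 → 445 → 1336 → 668 → 334 → 167 → 502 → 251 → 754 → 377 → 1132 → 566 → 283 → 850 → 425 → 1276 → 638 → 319 → 958 → 479 → 1438 → 719 → 2158 → 1079 → 3238 → 1619 → 4858 → 2429 → 7288 → 3644 → 1822 → 911 → 2734 → 1367 → 4102 → 2051 → 6154 → 3077 → 9232 → 4616 → 2308 → 1154 → 577 → 1732 → 866 → 433 → 1300 → 650 → 325 → 976 → 488 → 244 → 122 → 61 → 184 → 92 → 46 → 23 → 70 → 35 → 106 → 53 → 160 → 80 → 40 → 20 → 10 → 5 → 16 → 8 → 4 → 2 → 1
Total steps = 130

130 steps


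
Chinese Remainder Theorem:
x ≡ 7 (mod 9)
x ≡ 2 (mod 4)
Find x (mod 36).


M = 9*4 = 36
M1 = M/9 = 4, M2 = M/4 = 9
M1^(-1) mod 9 = 7, M2^(-1) mod 4 = 1
x = 7*4*7 + 2*9*1 = 214
214 mod 36 = 34
Check: 34 mod 9 = 7 ✓, 34 mod 4 = 2 ✓

x ≡ 34 (mod 36)


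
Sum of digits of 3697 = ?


3 + 6 + 9 + 7 = 25


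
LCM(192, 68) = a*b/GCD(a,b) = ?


GCD(192, 68) = 4
LCM = 192*68/4 = 13056/4 = 3264

LCM = 3264


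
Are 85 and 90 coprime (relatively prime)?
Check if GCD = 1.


Euclidean algorithm:
90 = 1 * 85 + 5
85 = 17 * 5 + 0
GCD(85, 90) = 5

No, not coprime (GCD = 5)


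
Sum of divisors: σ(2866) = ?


Divisors of 2866: 1, 2, 1433, 2866
Sum = 1 + 2 + 1433 + 2866 = 4302

σ(2866) = 4302


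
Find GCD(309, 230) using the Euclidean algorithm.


309 = 1 * 230 + 79
230 = 2 * 79 + 72
79 = 1 * 72 + 7
72 = 10 * 7 + 2
7 = 3 * 2 + 1
2 = 2 * 1 + 0
GCD = 1


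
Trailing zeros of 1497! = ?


floor(1497/5) = 299
floor(1497/25) = 59
floor(1497/125) = 11
floor(1497/625) = 2
Total = 371

371 trailing zeros


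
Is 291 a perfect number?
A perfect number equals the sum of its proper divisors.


Proper divisors of 291: 1, 3, 97
Sum = 1 + 3 + 97 = 101

No, 291 is not perfect (101 ≠ 291)


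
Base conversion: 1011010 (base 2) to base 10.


1011010 (base 2) = 90 (decimal)
90 (decimal) = 90 (base 10)


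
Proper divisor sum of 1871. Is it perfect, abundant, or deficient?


Proper divisors: 1
Sum = 1 = 1
1 < 1871 → deficient

s(1871) = 1 (deficient)


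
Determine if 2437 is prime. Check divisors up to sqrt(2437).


Check divisors up to sqrt(2437) = 49.3660
No divisors found.
2437 is prime.

Yes, 2437 is prime


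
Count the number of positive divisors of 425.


425 = 5^2 × 17^1
d(425) = (2+1) × (1+1) = 6

6 divisors


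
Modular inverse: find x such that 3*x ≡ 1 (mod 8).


Use the extended Euclidean algorithm on (8, 3); each row r = 8*s + 3*t:
r=8, s=1, t=0
r=3, s=0, t=1
q=2: r=2, s=1, t=-2   [8*(1) + 3*(-2) = 2]
q=1: r=1, s=-1, t=3   [8*(-1) + 3*(3) = 1]
q=2: r=0, s=3, t=-8   [8*(3) + 3*(-8) = 0]
GCD = 1 with t = 3, so 3*(3) ≡ 1 (mod 8)
Inverse = 3 mod 8 = 3
Check: 3 * 3 = 9 ≡ 1 (mod 8)

3^(-1) ≡ 3 (mod 8)


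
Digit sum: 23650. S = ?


2 + 3 + 6 + 5 + 0 = 16


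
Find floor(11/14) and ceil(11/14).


11/14 = 0.7857
floor = 0
ceil = 1

floor = 0, ceil = 1


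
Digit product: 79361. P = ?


7 × 9 × 3 × 6 × 1 = 1134


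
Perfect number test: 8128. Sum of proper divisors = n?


Proper divisors of 8128: 1, 2, 4, 8, 16, 32, 64, 127, 254, 508, 1016, 2032, 4064
Sum = 1 + 2 + 4 + 8 + 16 + 32 + 64 + 127 + 254 + 508 + 1016 + 2032 + 4064 = 8128

Yes, 8128 is perfect (8128 = 8128)


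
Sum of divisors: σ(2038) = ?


Divisors of 2038: 1, 2, 1019, 2038
Sum = 1 + 2 + 1019 + 2038 = 3060

σ(2038) = 3060


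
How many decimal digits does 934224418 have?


934224418 has 9 digits in base 10
floor(log10(934224418)) + 1 = floor(8.9705) + 1 = 9

9 digits (base 10)


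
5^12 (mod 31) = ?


5^1 mod 31 = 5
5^2 mod 31 = 25
5^3 mod 31 = 1
5^4 mod 31 = 5
5^5 mod 31 = 25
5^6 mod 31 = 1
5^7 mod 31 = 5
5^8 mod 31 = 25
5^9 mod 31 = 1
5^10 mod 31 = 5
5^11 mod 31 = 25
5^12 mod 31 = 1


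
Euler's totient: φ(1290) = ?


1290 = 2 × 3 × 5 × 43
Prime factors: 2, 3, 5, 43
φ(1290) = 1290 × (1-1/2) × (1-1/3) × (1-1/5) × (1-1/43)
= 1290 × 1/2 × 2/3 × 4/5 × 42/43 = 336

φ(1290) = 336


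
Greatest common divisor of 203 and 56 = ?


203 = 3 * 56 + 35
56 = 1 * 35 + 21
35 = 1 * 21 + 14
21 = 1 * 14 + 7
14 = 2 * 7 + 0
GCD = 7


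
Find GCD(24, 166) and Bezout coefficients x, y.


Tabular extended Euclidean (each row: r = 24*s + 166*t):
r=24, s=1, t=0
r=166, s=0, t=1
q=0: r=24, s=1, t=0   [24*(1) + 166*(0) = 24]
q=6: r=22, s=-6, t=1   [24*(-6) + 166*(1) = 22]
q=1: r=2, s=7, t=-1   [24*(7) + 166*(-1) = 2]
q=11: r=0, s=-83, t=12   [24*(-83) + 166*(12) = 0]
GCD = 2; from the row with r=2: x=7, y=-1
Check: 24*(7) + 166*(-1) = 168 - 166 = 2

GCD = 2, x = 7, y = -1


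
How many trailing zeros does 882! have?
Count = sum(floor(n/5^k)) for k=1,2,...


floor(882/5) = 176
floor(882/25) = 35
floor(882/125) = 7
floor(882/625) = 1
Total = 219

219 trailing zeros


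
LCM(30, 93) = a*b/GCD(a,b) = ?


GCD(30, 93) = 3
LCM = 30*93/3 = 2790/3 = 930

LCM = 930


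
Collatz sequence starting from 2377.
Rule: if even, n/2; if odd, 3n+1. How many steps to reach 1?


2377 → 7132 → 3566 → 1783 → 5350 → 2675 → 8026 → 4013 → 12040 → 6020 → 3010 → 1505 → 4516 → 2258 → 1129 → 3388 → 1694 → 847 → 2542 → 1271 → 3814 → 1907 → 5722 → 2861 → 8584 → 4292 → 2146 → 1073 → 3220 → 1610 → 805 → 2416 → 1208 → 604 → 302 → 151 → 454 → 227 → 682 → 341 → 1024 → 512 → 256 → 128 → 64 → 32 → 16 → 8 → 4 → 2 → 1
Total steps = 50

50 steps


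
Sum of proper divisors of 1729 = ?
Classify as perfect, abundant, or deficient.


Proper divisors: 1, 7, 13, 19, 91, 133, 247
Sum = 1 + 7 + 13 + 19 + 91 + 133 + 247 = 511
511 < 1729 → deficient

s(1729) = 511 (deficient)


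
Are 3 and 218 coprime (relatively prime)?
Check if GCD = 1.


Euclidean algorithm:
218 = 72 * 3 + 2
3 = 1 * 2 + 1
2 = 2 * 1 + 0
GCD(3, 218) = 1

Yes, coprime (GCD = 1)


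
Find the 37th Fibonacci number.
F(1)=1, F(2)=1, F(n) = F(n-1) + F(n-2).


Sequence: 1, 1, 2, 3, 5, 8, 13, 21, 34, 55, 89, 144, 233, 377, 610, 987, 1597, 2584, 4181, 6765, 10946, 17711, 28657, 46368, 75025, 121393, 196418, 317811, 514229, 832040, 1346269, 2178309, 3524578, 5702887, 9227465, 14930352, 24157817
F(37) = 24157817


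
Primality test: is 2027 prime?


Check divisors up to sqrt(2027) = 45.0222
No divisors found.
2027 is prime.

Yes, 2027 is prime


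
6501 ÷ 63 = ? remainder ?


6501 = 63 * 103 + 12
Check: 6489 + 12 = 6501

q = 103, r = 12


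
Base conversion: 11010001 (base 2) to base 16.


11010001 (base 2) = 209 (decimal)
209 (decimal) = D1 (base 16)


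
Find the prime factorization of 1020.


1020 / 2 = 510
510 / 2 = 255
255 / 3 = 85
85 / 5 = 17
17 / 17 = 1
1020 = 2^2 × 3 × 5 × 17


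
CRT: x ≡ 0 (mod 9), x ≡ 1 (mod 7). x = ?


M = 9*7 = 63
M1 = M/9 = 7, M2 = M/7 = 9
M1^(-1) mod 9 = 4, M2^(-1) mod 7 = 4
x = 0*7*4 + 1*9*4 = 36
36 mod 63 = 36
Check: 36 mod 9 = 0 ✓, 36 mod 7 = 1 ✓

x ≡ 36 (mod 63)


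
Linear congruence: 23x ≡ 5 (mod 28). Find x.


GCD(23, 28) = 1, unique solution
a^(-1) mod 28 = 11
x = 11 * 5 mod 28 = 27

x ≡ 27 (mod 28)


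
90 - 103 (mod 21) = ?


90 - 103 = -13
-13 mod 21 = 8


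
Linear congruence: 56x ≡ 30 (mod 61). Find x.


GCD(56, 61) = 1, unique solution
a^(-1) mod 61 = 12
x = 12 * 30 mod 61 = 55

x ≡ 55 (mod 61)


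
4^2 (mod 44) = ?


4^1 mod 44 = 4
4^2 mod 44 = 16


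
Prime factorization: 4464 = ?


4464 / 2 = 2232
2232 / 2 = 1116
1116 / 2 = 558
558 / 2 = 279
279 / 3 = 93
93 / 3 = 31
31 / 31 = 1
4464 = 2^4 × 3^2 × 31


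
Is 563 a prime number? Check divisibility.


Check divisors up to sqrt(563) = 23.7276
No divisors found.
563 is prime.

Yes, 563 is prime


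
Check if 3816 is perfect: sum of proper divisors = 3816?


Proper divisors of 3816: 1, 2, 3, 4, 6, 8, 9, 12, 18, 24, 36, 53, 72, 106, 159, 212, 318, 424, 477, 636, 954, 1272, 1908
Sum = 1 + 2 + 3 + 4 + 6 + 8 + 9 + 12 + 18 + 24 + 36 + 53 + 72 + 106 + 159 + 212 + 318 + 424 + 477 + 636 + 954 + 1272 + 1908 = 6714

No, 3816 is not perfect (6714 ≠ 3816)


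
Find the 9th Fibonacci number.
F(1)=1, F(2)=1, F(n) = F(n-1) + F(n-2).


Sequence: 1, 1, 2, 3, 5, 8, 13, 21, 34
F(9) = 34


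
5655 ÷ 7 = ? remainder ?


5655 = 7 * 807 + 6
Check: 5649 + 6 = 5655

q = 807, r = 6


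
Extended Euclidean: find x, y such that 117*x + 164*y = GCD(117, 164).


Tabular extended Euclidean (each row: r = 117*s + 164*t):
r=117, s=1, t=0
r=164, s=0, t=1
q=0: r=117, s=1, t=0   [117*(1) + 164*(0) = 117]
q=1: r=47, s=-1, t=1   [117*(-1) + 164*(1) = 47]
q=2: r=23, s=3, t=-2   [117*(3) + 164*(-2) = 23]
q=2: r=1, s=-7, t=5   [117*(-7) + 164*(5) = 1]
q=23: r=0, s=164, t=-117   [117*(164) + 164*(-117) = 0]
GCD = 1; from the row with r=1: x=-7, y=5
Check: 117*(-7) + 164*(5) = -819 + 820 = 1

GCD = 1, x = -7, y = 5


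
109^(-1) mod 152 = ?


Use the extended Euclidean algorithm on (152, 109); each row r = 152*s + 109*t:
r=152, s=1, t=0
r=109, s=0, t=1
q=1: r=43, s=1, t=-1   [152*(1) + 109*(-1) = 43]
q=2: r=23, s=-2, t=3   [152*(-2) + 109*(3) = 23]
q=1: r=20, s=3, t=-4   [152*(3) + 109*(-4) = 20]
q=1: r=3, s=-5, t=7   [152*(-5) + 109*(7) = 3]
q=6: r=2, s=33, t=-46   [152*(33) + 109*(-46) = 2]
q=1: r=1, s=-38, t=53   [152*(-38) + 109*(53) = 1]
q=2: r=0, s=109, t=-152   [152*(109) + 109*(-152) = 0]
GCD = 1 with t = 53, so 109*(53) ≡ 1 (mod 152)
Inverse = 53 mod 152 = 53
Check: 109 * 53 = 5777 ≡ 1 (mod 152)

109^(-1) ≡ 53 (mod 152)


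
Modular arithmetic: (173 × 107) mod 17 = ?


173 × 107 = 18511
18511 mod 17 = 15


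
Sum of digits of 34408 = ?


3 + 4 + 4 + 0 + 8 = 19


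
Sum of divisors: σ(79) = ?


Divisors of 79: 1, 79
Sum = 1 + 79 = 80

σ(79) = 80


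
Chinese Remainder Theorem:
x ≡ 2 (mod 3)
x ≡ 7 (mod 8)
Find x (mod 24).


M = 3*8 = 24
M1 = M/3 = 8, M2 = M/8 = 3
M1^(-1) mod 3 = 2, M2^(-1) mod 8 = 3
x = 2*8*2 + 7*3*3 = 95
95 mod 24 = 23
Check: 23 mod 3 = 2 ✓, 23 mod 8 = 7 ✓

x ≡ 23 (mod 24)


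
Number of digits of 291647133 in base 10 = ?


291647133 has 9 digits in base 10
floor(log10(291647133)) + 1 = floor(8.4649) + 1 = 9

9 digits (base 10)


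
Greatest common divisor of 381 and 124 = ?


381 = 3 * 124 + 9
124 = 13 * 9 + 7
9 = 1 * 7 + 2
7 = 3 * 2 + 1
2 = 2 * 1 + 0
GCD = 1


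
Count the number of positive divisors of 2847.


2847 = 3^1 × 13^1 × 73^1
d(2847) = (1+1) × (1+1) × (1+1) = 8

8 divisors


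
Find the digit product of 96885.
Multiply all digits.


9 × 6 × 8 × 8 × 5 = 17280


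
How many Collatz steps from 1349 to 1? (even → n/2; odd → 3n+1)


1349 → 4048 → 2024 → 1012 → 506 → 253 → 760 → 380 → 190 → 95 → 286 → 143 → 430 → 215 → 646 → 323 → 970 → 485 → 1456 → 728 → 364 → 182 → 91 → 274 → 137 → 412 → 206 → 103 → 310 → 155 → 466 → 233 → 700 → 350 → 175 → 526 → 263 → 790 → 395 → 1186 → 593 → 1780 → 890 → 445 → 1336 → 668 → 334 → 167 → 502 → 251 → 754 → 377 → 1132 → 566 → 283 → 850 → 425 → 1276 → 638 → 319 → 958 → 479 → 1438 → 719 → 2158 → 1079 → 3238 → 1619 → 4858 → 2429 → 7288 → 3644 → 1822 → 911 → 2734 → 1367 → 4102 → 2051 → 6154 → 3077 → 9232 → 4616 → 2308 → 1154 → 577 → 1732 → 866 → 433 → 1300 → 650 → 325 → 976 → 488 → 244 → 122 → 61 → 184 → 92 → 46 → 23 → 70 → 35 → 106 → 53 → 160 → 80 → 40 → 20 → 10 → 5 → 16 → 8 → 4 → 2 → 1
Total steps = 114

114 steps


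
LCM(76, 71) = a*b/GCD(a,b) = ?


GCD(76, 71) = 1
LCM = 76*71/1 = 5396/1 = 5396

LCM = 5396


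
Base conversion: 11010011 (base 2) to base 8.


11010011 (base 2) = 211 (decimal)
211 (decimal) = 323 (base 8)


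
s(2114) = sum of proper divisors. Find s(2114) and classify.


Proper divisors: 1, 2, 7, 14, 151, 302, 1057
Sum = 1 + 2 + 7 + 14 + 151 + 302 + 1057 = 1534
1534 < 2114 → deficient

s(2114) = 1534 (deficient)


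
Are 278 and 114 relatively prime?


Euclidean algorithm:
278 = 2 * 114 + 50
114 = 2 * 50 + 14
50 = 3 * 14 + 8
14 = 1 * 8 + 6
8 = 1 * 6 + 2
6 = 3 * 2 + 0
GCD(278, 114) = 2

No, not coprime (GCD = 2)


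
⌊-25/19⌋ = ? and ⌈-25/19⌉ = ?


-25/19 = -1.3158
floor = -2
ceil = -1

floor = -2, ceil = -1


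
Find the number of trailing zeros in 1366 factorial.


floor(1366/5) = 273
floor(1366/25) = 54
floor(1366/125) = 10
floor(1366/625) = 2
Total = 339

339 trailing zeros


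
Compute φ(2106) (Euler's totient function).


2106 = 2 × 3^4 × 13
Prime factors: 2, 3, 13
φ(2106) = 2106 × (1-1/2) × (1-1/3) × (1-1/13)
= 2106 × 1/2 × 2/3 × 12/13 = 648

φ(2106) = 648


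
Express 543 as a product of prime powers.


543 / 3 = 181
181 / 181 = 1
543 = 3 × 181


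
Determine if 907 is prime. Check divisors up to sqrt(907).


Check divisors up to sqrt(907) = 30.1164
No divisors found.
907 is prime.

Yes, 907 is prime


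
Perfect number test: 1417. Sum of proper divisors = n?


Proper divisors of 1417: 1, 13, 109
Sum = 1 + 13 + 109 = 123

No, 1417 is not perfect (123 ≠ 1417)


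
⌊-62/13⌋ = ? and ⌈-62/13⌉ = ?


-62/13 = -4.7692
floor = -5
ceil = -4

floor = -5, ceil = -4


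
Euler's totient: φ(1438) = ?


1438 = 2 × 719
Prime factors: 2, 719
φ(1438) = 1438 × (1-1/2) × (1-1/719)
= 1438 × 1/2 × 718/719 = 718

φ(1438) = 718


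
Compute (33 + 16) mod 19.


33 + 16 = 49
49 mod 19 = 11


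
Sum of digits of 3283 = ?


3 + 2 + 8 + 3 = 16


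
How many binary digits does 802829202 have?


802829202 in base 2 = 101111110110100011001110010010
Number of digits = 30

30 digits (base 2)


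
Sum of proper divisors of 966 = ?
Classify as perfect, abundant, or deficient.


Proper divisors: 1, 2, 3, 6, 7, 14, 21, 23, 42, 46, 69, 138, 161, 322, 483
Sum = 1 + 2 + 3 + 6 + 7 + 14 + 21 + 23 + 42 + 46 + 69 + 138 + 161 + 322 + 483 = 1338
1338 > 966 → abundant

s(966) = 1338 (abundant)


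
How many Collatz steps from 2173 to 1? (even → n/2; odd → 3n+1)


2173 → 6520 → 3260 → 1630 → 815 → 2446 → 1223 → 3670 → 1835 → 5506 → 2753 → 8260 → 4130 → 2065 → 6196 → 3098 → 1549 → 4648 → 2324 → 1162 → 581 → 1744 → 872 → 436 → 218 → 109 → 328 → 164 → 82 → 41 → 124 → 62 → 31 → 94 → 47 → 142 → 71 → 214 → 107 → 322 → 161 → 484 → 242 → 121 → 364 → 182 → 91 → 274 → 137 → 412 → 206 → 103 → 310 → 155 → 466 → 233 → 700 → 350 → 175 → 526 → 263 → 790 → 395 → 1186 → 593 → 1780 → 890 → 445 → 1336 → 668 → 334 → 167 → 502 → 251 → 754 → 377 → 1132 → 566 → 283 → 850 → 425 → 1276 → 638 → 319 → 958 → 479 → 1438 → 719 → 2158 → 1079 → 3238 → 1619 → 4858 → 2429 → 7288 → 3644 → 1822 → 911 → 2734 → 1367 → 4102 → 2051 → 6154 → 3077 → 9232 → 4616 → 2308 → 1154 → 577 → 1732 → 866 → 433 → 1300 → 650 → 325 → 976 → 488 → 244 → 122 → 61 → 184 → 92 → 46 → 23 → 70 → 35 → 106 → 53 → 160 → 80 → 40 → 20 → 10 → 5 → 16 → 8 → 4 → 2 → 1
Total steps = 138

138 steps


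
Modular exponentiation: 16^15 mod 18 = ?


16^1 mod 18 = 16
16^2 mod 18 = 4
16^3 mod 18 = 10
16^4 mod 18 = 16
16^5 mod 18 = 4
16^6 mod 18 = 10
16^7 mod 18 = 16
16^8 mod 18 = 4
16^9 mod 18 = 10
16^10 mod 18 = 16
16^11 mod 18 = 4
16^12 mod 18 = 10
16^13 mod 18 = 16
16^14 mod 18 = 4
16^15 mod 18 = 10


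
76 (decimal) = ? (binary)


76 (base 10) = 76 (decimal)
76 (decimal) = 1001100 (base 2)


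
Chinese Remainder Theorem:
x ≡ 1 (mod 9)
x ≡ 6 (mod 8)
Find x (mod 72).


M = 9*8 = 72
M1 = M/9 = 8, M2 = M/8 = 9
M1^(-1) mod 9 = 8, M2^(-1) mod 8 = 1
x = 1*8*8 + 6*9*1 = 118
118 mod 72 = 46
Check: 46 mod 9 = 1 ✓, 46 mod 8 = 6 ✓

x ≡ 46 (mod 72)


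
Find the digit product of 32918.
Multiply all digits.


3 × 2 × 9 × 1 × 8 = 432


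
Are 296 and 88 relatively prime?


Euclidean algorithm:
296 = 3 * 88 + 32
88 = 2 * 32 + 24
32 = 1 * 24 + 8
24 = 3 * 8 + 0
GCD(296, 88) = 8

No, not coprime (GCD = 8)


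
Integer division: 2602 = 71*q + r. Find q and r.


2602 = 71 * 36 + 46
Check: 2556 + 46 = 2602

q = 36, r = 46


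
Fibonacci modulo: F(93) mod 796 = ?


F(k) mod 796 for k=1..93:
1, 1, 2, 3, 5, 8, 13, 21, 34, 55, 89, 144, 233, 377, 610, 191, 5, 196, 201, 397, 598, 199, 1, 200, 201, 401, 602, 207, 13, 220, 233, 453, 686, 343, 233, 576, 13, 589, 602, 395, 201, 596, 1, 597, 598, 399, 201, 600, 5, 605, 610, 419, 233, 652, 89, 741, 34, 775, 13, 788, 5, 793, 2, 795, 1, 0, 1, 1, 2, 3, 5, 8, 13, 21, 34, 55, 89, 144, 233, 377, 610, 191, 5, 196, 201, 397, 598, 199, 1, 200, 201, 401, 602
F(93) mod 796 = 602


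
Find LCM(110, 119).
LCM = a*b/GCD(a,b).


GCD(110, 119) = 1
LCM = 110*119/1 = 13090/1 = 13090

LCM = 13090


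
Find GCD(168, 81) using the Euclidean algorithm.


168 = 2 * 81 + 6
81 = 13 * 6 + 3
6 = 2 * 3 + 0
GCD = 3


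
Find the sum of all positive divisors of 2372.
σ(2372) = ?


Divisors of 2372: 1, 2, 4, 593, 1186, 2372
Sum = 1 + 2 + 4 + 593 + 1186 + 2372 = 4158

σ(2372) = 4158


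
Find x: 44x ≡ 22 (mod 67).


GCD(44, 67) = 1, unique solution
a^(-1) mod 67 = 32
x = 32 * 22 mod 67 = 34

x ≡ 34 (mod 67)


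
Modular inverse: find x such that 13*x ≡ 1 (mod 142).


Use the extended Euclidean algorithm on (142, 13); each row r = 142*s + 13*t:
r=142, s=1, t=0
r=13, s=0, t=1
q=10: r=12, s=1, t=-10   [142*(1) + 13*(-10) = 12]
q=1: r=1, s=-1, t=11   [142*(-1) + 13*(11) = 1]
q=12: r=0, s=13, t=-142   [142*(13) + 13*(-142) = 0]
GCD = 1 with t = 11, so 13*(11) ≡ 1 (mod 142)
Inverse = 11 mod 142 = 11
Check: 13 * 11 = 143 ≡ 1 (mod 142)

13^(-1) ≡ 11 (mod 142)


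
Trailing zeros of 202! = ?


floor(202/5) = 40
floor(202/25) = 8
floor(202/125) = 1
Total = 49

49 trailing zeros


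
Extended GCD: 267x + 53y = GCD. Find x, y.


Tabular extended Euclidean (each row: r = 267*s + 53*t):
r=267, s=1, t=0
r=53, s=0, t=1
q=5: r=2, s=1, t=-5   [267*(1) + 53*(-5) = 2]
q=26: r=1, s=-26, t=131   [267*(-26) + 53*(131) = 1]
q=2: r=0, s=53, t=-267   [267*(53) + 53*(-267) = 0]
GCD = 1; from the row with r=1: x=-26, y=131
Check: 267*(-26) + 53*(131) = -6942 + 6943 = 1

GCD = 1, x = -26, y = 131


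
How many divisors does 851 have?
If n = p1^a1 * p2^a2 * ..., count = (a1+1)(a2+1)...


851 = 23^1 × 37^1
d(851) = (1+1) × (1+1) = 4

4 divisors


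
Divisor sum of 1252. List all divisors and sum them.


Divisors of 1252: 1, 2, 4, 313, 626, 1252
Sum = 1 + 2 + 4 + 313 + 626 + 1252 = 2198

σ(1252) = 2198


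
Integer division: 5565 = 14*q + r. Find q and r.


5565 = 14 * 397 + 7
Check: 5558 + 7 = 5565

q = 397, r = 7


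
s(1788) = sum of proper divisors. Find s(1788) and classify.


Proper divisors: 1, 2, 3, 4, 6, 12, 149, 298, 447, 596, 894
Sum = 1 + 2 + 3 + 4 + 6 + 12 + 149 + 298 + 447 + 596 + 894 = 2412
2412 > 1788 → abundant

s(1788) = 2412 (abundant)


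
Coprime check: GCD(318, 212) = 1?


Euclidean algorithm:
318 = 1 * 212 + 106
212 = 2 * 106 + 0
GCD(318, 212) = 106

No, not coprime (GCD = 106)


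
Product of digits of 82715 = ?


8 × 2 × 7 × 1 × 5 = 560


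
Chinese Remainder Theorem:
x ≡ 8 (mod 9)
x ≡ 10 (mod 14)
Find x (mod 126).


M = 9*14 = 126
M1 = M/9 = 14, M2 = M/14 = 9
M1^(-1) mod 9 = 2, M2^(-1) mod 14 = 11
x = 8*14*2 + 10*9*11 = 1214
1214 mod 126 = 80
Check: 80 mod 9 = 8 ✓, 80 mod 14 = 10 ✓

x ≡ 80 (mod 126)


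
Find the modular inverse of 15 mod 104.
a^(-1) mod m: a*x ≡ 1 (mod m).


Use the extended Euclidean algorithm on (104, 15); each row r = 104*s + 15*t:
r=104, s=1, t=0
r=15, s=0, t=1
q=6: r=14, s=1, t=-6   [104*(1) + 15*(-6) = 14]
q=1: r=1, s=-1, t=7   [104*(-1) + 15*(7) = 1]
q=14: r=0, s=15, t=-104   [104*(15) + 15*(-104) = 0]
GCD = 1 with t = 7, so 15*(7) ≡ 1 (mod 104)
Inverse = 7 mod 104 = 7
Check: 15 * 7 = 105 ≡ 1 (mod 104)

15^(-1) ≡ 7 (mod 104)


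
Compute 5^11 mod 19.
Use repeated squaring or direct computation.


5^1 mod 19 = 5
5^2 mod 19 = 6
5^3 mod 19 = 11
5^4 mod 19 = 17
5^5 mod 19 = 9
5^6 mod 19 = 7
5^7 mod 19 = 16
5^8 mod 19 = 4
5^9 mod 19 = 1
5^10 mod 19 = 5
5^11 mod 19 = 6


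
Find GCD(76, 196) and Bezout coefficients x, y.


Tabular extended Euclidean (each row: r = 76*s + 196*t):
r=76, s=1, t=0
r=196, s=0, t=1
q=0: r=76, s=1, t=0   [76*(1) + 196*(0) = 76]
q=2: r=44, s=-2, t=1   [76*(-2) + 196*(1) = 44]
q=1: r=32, s=3, t=-1   [76*(3) + 196*(-1) = 32]
q=1: r=12, s=-5, t=2   [76*(-5) + 196*(2) = 12]
q=2: r=8, s=13, t=-5   [76*(13) + 196*(-5) = 8]
q=1: r=4, s=-18, t=7   [76*(-18) + 196*(7) = 4]
q=2: r=0, s=49, t=-19   [76*(49) + 196*(-19) = 0]
GCD = 4; from the row with r=4: x=-18, y=7
Check: 76*(-18) + 196*(7) = -1368 + 1372 = 4

GCD = 4, x = -18, y = 7


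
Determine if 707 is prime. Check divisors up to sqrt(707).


707 / 7 = 101 (exact division)
707 is NOT prime.

No, 707 is not prime


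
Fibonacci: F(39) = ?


Sequence: 1, 1, 2, 3, 5, 8, 13, 21, 34, 55, 89, 144, 233, 377, 610, 987, 1597, 2584, 4181, 6765, 10946, 17711, 28657, 46368, 75025, 121393, 196418, 317811, 514229, 832040, 1346269, 2178309, 3524578, 5702887, 9227465, 14930352, 24157817, 39088169, 63245986
F(39) = 63245986


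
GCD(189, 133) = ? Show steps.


189 = 1 * 133 + 56
133 = 2 * 56 + 21
56 = 2 * 21 + 14
21 = 1 * 14 + 7
14 = 2 * 7 + 0
GCD = 7


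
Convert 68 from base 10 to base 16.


68 (base 10) = 68 (decimal)
68 (decimal) = 44 (base 16)


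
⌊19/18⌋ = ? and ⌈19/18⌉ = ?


19/18 = 1.0556
floor = 1
ceil = 2

floor = 1, ceil = 2


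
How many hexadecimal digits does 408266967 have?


408266967 in base 16 = 1855A8D7
Number of digits = 8

8 digits (base 16)


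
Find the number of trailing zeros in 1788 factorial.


floor(1788/5) = 357
floor(1788/25) = 71
floor(1788/125) = 14
floor(1788/625) = 2
Total = 444

444 trailing zeros


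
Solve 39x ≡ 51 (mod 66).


GCD(39, 66) = 3 divides 51
Divide: 13x ≡ 17 (mod 22)
x ≡ 3 (mod 22)


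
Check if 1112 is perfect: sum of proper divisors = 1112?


Proper divisors of 1112: 1, 2, 4, 8, 139, 278, 556
Sum = 1 + 2 + 4 + 8 + 139 + 278 + 556 = 988

No, 1112 is not perfect (988 ≠ 1112)


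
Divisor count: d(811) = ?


811 = 811^1
d(811) = (1+1) = 2

2 divisors


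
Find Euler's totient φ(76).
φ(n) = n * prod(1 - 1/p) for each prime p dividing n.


76 = 2^2 × 19
Prime factors: 2, 19
φ(76) = 76 × (1-1/2) × (1-1/19)
= 76 × 1/2 × 18/19 = 36

φ(76) = 36


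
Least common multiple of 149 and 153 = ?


GCD(149, 153) = 1
LCM = 149*153/1 = 22797/1 = 22797

LCM = 22797


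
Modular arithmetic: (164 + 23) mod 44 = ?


164 + 23 = 187
187 mod 44 = 11


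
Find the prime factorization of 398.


398 / 2 = 199
199 / 199 = 1
398 = 2 × 199


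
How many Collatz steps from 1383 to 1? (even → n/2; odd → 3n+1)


1383 → 4150 → 2075 → 6226 → 3113 → 9340 → 4670 → 2335 → 7006 → 3503 → 10510 → 5255 → 15766 → 7883 → 23650 → 11825 → 35476 → 17738 → 8869 → 26608 → 13304 → 6652 → 3326 → 1663 → 4990 → 2495 → 7486 → 3743 → 11230 → 5615 → 16846 → 8423 → 25270 → 12635 → 37906 → 18953 → 56860 → 28430 → 14215 → 42646 → 21323 → 63970 → 31985 → 95956 → 47978 → 23989 → 71968 → 35984 → 17992 → 8996 → 4498 → 2249 → 6748 → 3374 → 1687 → 5062 → 2531 → 7594 → 3797 → 11392 → 5696 → 2848 → 1424 → 712 → 356 → 178 → 89 → 268 → 134 → 67 → 202 → 101 → 304 → 152 → 76 → 38 → 19 → 58 → 29 → 88 → 44 → 22 → 11 → 34 → 17 → 52 → 26 → 13 → 40 → 20 → 10 → 5 → 16 → 8 → 4 → 2 → 1
Total steps = 96

96 steps


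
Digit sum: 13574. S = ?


1 + 3 + 5 + 7 + 4 = 20


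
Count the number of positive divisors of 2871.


2871 = 3^2 × 11^1 × 29^1
d(2871) = (2+1) × (1+1) × (1+1) = 12

12 divisors


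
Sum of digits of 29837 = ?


2 + 9 + 8 + 3 + 7 = 29


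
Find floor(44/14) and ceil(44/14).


44/14 = 3.1429
floor = 3
ceil = 4

floor = 3, ceil = 4


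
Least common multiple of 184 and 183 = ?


GCD(184, 183) = 1
LCM = 184*183/1 = 33672/1 = 33672

LCM = 33672


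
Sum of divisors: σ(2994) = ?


Divisors of 2994: 1, 2, 3, 6, 499, 998, 1497, 2994
Sum = 1 + 2 + 3 + 6 + 499 + 998 + 1497 + 2994 = 6000

σ(2994) = 6000


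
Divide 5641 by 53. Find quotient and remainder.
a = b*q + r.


5641 = 53 * 106 + 23
Check: 5618 + 23 = 5641

q = 106, r = 23


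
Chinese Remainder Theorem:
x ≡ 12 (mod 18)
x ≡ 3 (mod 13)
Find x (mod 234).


M = 18*13 = 234
M1 = M/18 = 13, M2 = M/13 = 18
M1^(-1) mod 18 = 7, M2^(-1) mod 13 = 8
x = 12*13*7 + 3*18*8 = 1524
1524 mod 234 = 120
Check: 120 mod 18 = 12 ✓, 120 mod 13 = 3 ✓

x ≡ 120 (mod 234)


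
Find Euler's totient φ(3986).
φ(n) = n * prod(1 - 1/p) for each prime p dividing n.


3986 = 2 × 1993
Prime factors: 2, 1993
φ(3986) = 3986 × (1-1/2) × (1-1/1993)
= 3986 × 1/2 × 1992/1993 = 1992

φ(3986) = 1992


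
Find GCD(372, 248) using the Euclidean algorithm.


372 = 1 * 248 + 124
248 = 2 * 124 + 0
GCD = 124


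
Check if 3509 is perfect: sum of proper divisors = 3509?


Proper divisors of 3509: 1, 11, 29, 121, 319
Sum = 1 + 11 + 29 + 121 + 319 = 481

No, 3509 is not perfect (481 ≠ 3509)


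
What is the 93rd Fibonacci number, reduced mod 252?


F(k) mod 252 for k=1..93:
1, 1, 2, 3, 5, 8, 13, 21, 34, 55, 89, 144, 233, 125, 106, 231, 85, 64, 149, 213, 110, 71, 181, 0, 181, 181, 110, 39, 149, 188, 85, 21, 106, 127, 233, 108, 89, 197, 34, 231, 13, 244, 5, 249, 2, 251, 1, 0, 1, 1, 2, 3, 5, 8, 13, 21, 34, 55, 89, 144, 233, 125, 106, 231, 85, 64, 149, 213, 110, 71, 181, 0, 181, 181, 110, 39, 149, 188, 85, 21, 106, 127, 233, 108, 89, 197, 34, 231, 13, 244, 5, 249, 2
F(93) mod 252 = 2


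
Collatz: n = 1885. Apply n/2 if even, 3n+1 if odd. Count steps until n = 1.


1885 → 5656 → 2828 → 1414 → 707 → 2122 → 1061 → 3184 → 1592 → 796 → 398 → 199 → 598 → 299 → 898 → 449 → 1348 → 674 → 337 → 1012 → 506 → 253 → 760 → 380 → 190 → 95 → 286 → 143 → 430 → 215 → 646 → 323 → 970 → 485 → 1456 → 728 → 364 → 182 → 91 → 274 → 137 → 412 → 206 → 103 → 310 → 155 → 466 → 233 → 700 → 350 → 175 → 526 → 263 → 790 → 395 → 1186 → 593 → 1780 → 890 → 445 → 1336 → 668 → 334 → 167 → 502 → 251 → 754 → 377 → 1132 → 566 → 283 → 850 → 425 → 1276 → 638 → 319 → 958 → 479 → 1438 → 719 → 2158 → 1079 → 3238 → 1619 → 4858 → 2429 → 7288 → 3644 → 1822 → 911 → 2734 → 1367 → 4102 → 2051 → 6154 → 3077 → 9232 → 4616 → 2308 → 1154 → 577 → 1732 → 866 → 433 → 1300 → 650 → 325 → 976 → 488 → 244 → 122 → 61 → 184 → 92 → 46 → 23 → 70 → 35 → 106 → 53 → 160 → 80 → 40 → 20 → 10 → 5 → 16 → 8 → 4 → 2 → 1
Total steps = 130

130 steps


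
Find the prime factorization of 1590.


1590 / 2 = 795
795 / 3 = 265
265 / 5 = 53
53 / 53 = 1
1590 = 2 × 3 × 5 × 53


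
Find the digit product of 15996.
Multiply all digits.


1 × 5 × 9 × 9 × 6 = 2430


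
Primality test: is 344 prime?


344 / 2 = 172 (exact division)
344 is NOT prime.

No, 344 is not prime


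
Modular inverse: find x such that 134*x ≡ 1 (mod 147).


Use the extended Euclidean algorithm on (147, 134); each row r = 147*s + 134*t:
r=147, s=1, t=0
r=134, s=0, t=1
q=1: r=13, s=1, t=-1   [147*(1) + 134*(-1) = 13]
q=10: r=4, s=-10, t=11   [147*(-10) + 134*(11) = 4]
q=3: r=1, s=31, t=-34   [147*(31) + 134*(-34) = 1]
q=4: r=0, s=-134, t=147   [147*(-134) + 134*(147) = 0]
GCD = 1 with t = -34, so 134*(-34) ≡ 1 (mod 147)
Inverse = -34 mod 147 = 113
Check: 134 * 113 = 15142 ≡ 1 (mod 147)

134^(-1) ≡ 113 (mod 147)


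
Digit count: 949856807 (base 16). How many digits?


949856807 in base 16 = 389DAA27
Number of digits = 8

8 digits (base 16)


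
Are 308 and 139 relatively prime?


Euclidean algorithm:
308 = 2 * 139 + 30
139 = 4 * 30 + 19
30 = 1 * 19 + 11
19 = 1 * 11 + 8
11 = 1 * 8 + 3
8 = 2 * 3 + 2
3 = 1 * 2 + 1
2 = 2 * 1 + 0
GCD(308, 139) = 1

Yes, coprime (GCD = 1)


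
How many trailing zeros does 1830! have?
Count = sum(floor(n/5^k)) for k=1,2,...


floor(1830/5) = 366
floor(1830/25) = 73
floor(1830/125) = 14
floor(1830/625) = 2
Total = 455

455 trailing zeros


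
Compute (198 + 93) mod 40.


198 + 93 = 291
291 mod 40 = 11


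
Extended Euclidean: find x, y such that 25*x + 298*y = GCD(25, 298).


Tabular extended Euclidean (each row: r = 25*s + 298*t):
r=25, s=1, t=0
r=298, s=0, t=1
q=0: r=25, s=1, t=0   [25*(1) + 298*(0) = 25]
q=11: r=23, s=-11, t=1   [25*(-11) + 298*(1) = 23]
q=1: r=2, s=12, t=-1   [25*(12) + 298*(-1) = 2]
q=11: r=1, s=-143, t=12   [25*(-143) + 298*(12) = 1]
q=2: r=0, s=298, t=-25   [25*(298) + 298*(-25) = 0]
GCD = 1; from the row with r=1: x=-143, y=12
Check: 25*(-143) + 298*(12) = -3575 + 3576 = 1

GCD = 1, x = -143, y = 12
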